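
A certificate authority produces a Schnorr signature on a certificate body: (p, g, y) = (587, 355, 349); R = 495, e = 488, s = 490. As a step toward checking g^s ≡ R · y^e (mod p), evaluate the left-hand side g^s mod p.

355^490 mod 587 = 29

29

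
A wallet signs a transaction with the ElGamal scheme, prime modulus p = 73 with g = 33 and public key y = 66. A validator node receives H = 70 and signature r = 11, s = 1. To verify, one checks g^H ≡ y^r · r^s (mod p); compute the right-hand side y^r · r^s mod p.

12

66^2 = 4356 ≡ 49
66^4 ≡ 49^2 = 2401 ≡ 65
66^8 ≡ 65^2 = 4225 ≡ 64
11 = 8 + 2 + 1, so 66^11 ≡ 64·49·66 ≡ 21 (mod 73)
11^1 mod 73 = 11
y^r · r^s ≡ 21·11 = 231 ≡ 12 (mod 73)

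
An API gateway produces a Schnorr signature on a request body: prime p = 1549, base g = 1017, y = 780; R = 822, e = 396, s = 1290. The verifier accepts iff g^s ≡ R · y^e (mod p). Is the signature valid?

g^s mod p:
1017^2 = 1034289 ≡ 1106
1017^4 ≡ 1106^2 = 1223236 ≡ 1075
1017^8 ≡ 1075^2 = 1155625 ≡ 71
1017^16 ≡ 71^2 = 5041 ≡ 394
1017^32 ≡ 394^2 = 155236 ≡ 336
1017^64 ≡ 336^2 = 112896 ≡ 1368
1017^128 ≡ 1368^2 = 1871424 ≡ 232
1017^256 ≡ 232^2 = 53824 ≡ 1158
1017^512 ≡ 1158^2 = 1340964 ≡ 1079
1017^1024 ≡ 1079^2 = 1164241 ≡ 942
1290 = 1024 + 256 + 8 + 2, so 1017^1290 ≡ 942·1158·71·1106 ≡ 276 (mod 1549)
R · y^e mod p:
780^2 = 608400 ≡ 1192
780^4 ≡ 1192^2 = 1420864 ≡ 431
780^8 ≡ 431^2 = 185761 ≡ 1430
780^16 ≡ 1430^2 = 2044900 ≡ 220
780^32 ≡ 220^2 = 48400 ≡ 381
780^64 ≡ 381^2 = 145161 ≡ 1104
780^128 ≡ 1104^2 = 1218816 ≡ 1302
780^256 ≡ 1302^2 = 1695204 ≡ 598
396 = 256 + 128 + 8 + 4, so 780^396 ≡ 598·1302·1430·431 ≡ 283 (mod 1549)
822·283 = 232626 ≡ 276 (mod 1549)
276 ≡ 276 (mod 1549); signature holds.

valid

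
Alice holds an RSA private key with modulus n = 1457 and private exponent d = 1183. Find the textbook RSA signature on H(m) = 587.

550

Squares mod 1457: (H(m))^1≡587, (H(m))^2≡717, (H(m))^4≡1225, (H(m))^8≡1372, (H(m))^16≡1397, (H(m))^32≡686, (H(m))^64≡1442, (H(m))^128≡225, (H(m))^256≡1087, (H(m))^512≡1399, (H(m))^1024≡450
1183 = 1024 + 128 + 16 + 8 + 4 + 2 + 1, so (H(m))^1183 ≡ 450·225·1397·1372·1225·717·587 ≡ 550 (mod 1457)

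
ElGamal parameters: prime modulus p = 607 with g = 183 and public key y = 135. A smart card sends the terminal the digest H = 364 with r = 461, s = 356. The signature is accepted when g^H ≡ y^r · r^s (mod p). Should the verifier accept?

reject

Left side g^H mod p:
183^2 = 33489 ≡ 104
183^4 ≡ 104^2 = 10816 ≡ 497
183^8 ≡ 497^2 = 247009 ≡ 567
183^16 ≡ 567^2 = 321489 ≡ 386
183^32 ≡ 386^2 = 148996 ≡ 281
183^64 ≡ 281^2 = 78961 ≡ 51
183^128 ≡ 51^2 = 2601 ≡ 173
183^256 ≡ 173^2 = 29929 ≡ 186
364 = 256 + 64 + 32 + 8 + 4, so 183^364 ≡ 186·51·281·567·497 ≡ 587 (mod 607)
Right side y^r · r^s mod p:
135^2 = 18225 ≡ 15
135^4 ≡ 15^2 = 225
135^8 ≡ 225^2 = 50625 ≡ 244
135^16 ≡ 244^2 = 59536 ≡ 50
135^32 ≡ 50^2 = 2500 ≡ 72
135^64 ≡ 72^2 = 5184 ≡ 328
135^128 ≡ 328^2 = 107584 ≡ 145
135^256 ≡ 145^2 = 21025 ≡ 387
461 = 256 + 128 + 64 + 8 + 4 + 1, so 135^461 ≡ 387·145·328·244·225·135 ≡ 89 (mod 607)
461^2 = 212521 ≡ 71
461^4 ≡ 71^2 = 5041 ≡ 185
461^8 ≡ 185^2 = 34225 ≡ 233
461^16 ≡ 233^2 = 54289 ≡ 266
461^32 ≡ 266^2 = 70756 ≡ 344
461^64 ≡ 344^2 = 118336 ≡ 578
461^128 ≡ 578^2 = 334084 ≡ 234
461^256 ≡ 234^2 = 54756 ≡ 126
356 = 256 + 64 + 32 + 4, so 461^356 ≡ 126·578·344·185 ≡ 533 (mod 607)
89·533 = 47437 ≡ 91 (mod 607)
587 ≠ 91, so verification fails.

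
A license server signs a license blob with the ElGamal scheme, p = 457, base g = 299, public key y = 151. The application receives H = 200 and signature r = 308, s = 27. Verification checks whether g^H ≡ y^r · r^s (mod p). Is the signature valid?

Left side g^H mod p:
299^2 = 89401 ≡ 286
299^4 ≡ 286^2 = 81796 ≡ 450
299^8 ≡ 450^2 = 202500 ≡ 49
299^16 ≡ 49^2 = 2401 ≡ 116
299^32 ≡ 116^2 = 13456 ≡ 203
299^64 ≡ 203^2 = 41209 ≡ 79
299^128 ≡ 79^2 = 6241 ≡ 300
200 = 128 + 64 + 8, so 299^200 ≡ 300·79·49 ≡ 63 (mod 457)
Right side y^r · r^s mod p:
151^2 = 22801 ≡ 408
151^4 ≡ 408^2 = 166464 ≡ 116
151^8 ≡ 116^2 = 13456 ≡ 203
151^16 ≡ 203^2 = 41209 ≡ 79
151^32 ≡ 79^2 = 6241 ≡ 300
151^64 ≡ 300^2 = 90000 ≡ 428
151^128 ≡ 428^2 = 183184 ≡ 384
151^256 ≡ 384^2 = 147456 ≡ 302
308 = 256 + 32 + 16 + 4, so 151^308 ≡ 302·300·79·116 ≡ 451 (mod 457)
308^2 = 94864 ≡ 265
308^4 ≡ 265^2 = 70225 ≡ 304
308^8 ≡ 304^2 = 92416 ≡ 102
308^16 ≡ 102^2 = 10404 ≡ 350
27 = 16 + 8 + 2 + 1, so 308^27 ≡ 350·102·265·308 ≡ 172 (mod 457)
451·172 = 77572 ≡ 339 (mod 457)
63 ≠ 339, so verification fails.

invalid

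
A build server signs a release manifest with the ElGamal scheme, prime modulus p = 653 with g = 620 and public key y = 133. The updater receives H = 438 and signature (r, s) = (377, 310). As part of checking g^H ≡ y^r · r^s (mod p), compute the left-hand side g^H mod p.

313

620^2 = 384400 ≡ 436
620^4 ≡ 436^2 = 190096 ≡ 73
620^8 ≡ 73^2 = 5329 ≡ 105
620^16 ≡ 105^2 = 11025 ≡ 577
620^32 ≡ 577^2 = 332929 ≡ 552
620^64 ≡ 552^2 = 304704 ≡ 406
620^128 ≡ 406^2 = 164836 ≡ 280
620^256 ≡ 280^2 = 78400 ≡ 40
438 = 256 + 128 + 32 + 16 + 4 + 2, so 620^438 ≡ 40·280·552·577·73·436 ≡ 313 (mod 653)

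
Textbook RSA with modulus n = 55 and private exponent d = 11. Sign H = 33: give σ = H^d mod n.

H^2 ≡ 33^2 = 1089 ≡ 44
H^4 ≡ 44^2 = 1936 ≡ 11
H^8 ≡ 11^2 = 121 ≡ 11
11 = 8 + 2 + 1, so H^11 ≡ 11·44·33 ≡ 22 (mod 55)

22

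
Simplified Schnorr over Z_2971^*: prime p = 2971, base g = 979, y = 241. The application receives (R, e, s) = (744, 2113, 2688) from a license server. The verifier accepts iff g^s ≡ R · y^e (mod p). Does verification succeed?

g^s mod p:
Squares mod 2971: 979^1≡979, 979^2≡1779, 979^4≡726, 979^8≡1209, 979^16≡2920, 979^32≡2601, 979^64≡234, 979^128≡1278, 979^256≡2205, 979^512≡1469, 979^1024≡1015, 979^2048≡2259
2688 = 2048 + 512 + 128, so 979^2688 ≡ 2259·1469·1278 ≡ 1481 (mod 2971)
R · y^e mod p:
Squares mod 2971: 241^1≡241, 241^2≡1632, 241^4≡1408, 241^8≡807, 241^16≡600, 241^32≡509, 241^64≡604, 241^128≡2354, 241^256≡401, 241^512≡367, 241^1024≡994, 241^2048≡1664
2113 = 2048 + 64 + 1, so 241^2113 ≡ 1664·604·241 ≡ 1779 (mod 2971)
744·1779 = 1323576 ≡ 1481 (mod 2971)
1481 ≡ 1481 (mod 2971); signature holds.

passes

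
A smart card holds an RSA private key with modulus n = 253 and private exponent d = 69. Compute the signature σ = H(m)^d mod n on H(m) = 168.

136

(H(m))^69 mod 253 = 136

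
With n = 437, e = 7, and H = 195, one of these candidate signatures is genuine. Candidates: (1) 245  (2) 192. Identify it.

1

Candidate 1: Squares mod 437: 245^1≡245, 245^2≡156, 245^4≡301; 7 = 4 + 2 + 1, so 245^7 ≡ 301·156·245 ≡ 195 (mod 437)
  → matches H = 195
Candidate 2: Squares mod 437: 192^1≡192, 192^2≡156, 192^4≡301; 7 = 4 + 2 + 1, so 192^7 ≡ 301·156·192 ≡ 242 (mod 437)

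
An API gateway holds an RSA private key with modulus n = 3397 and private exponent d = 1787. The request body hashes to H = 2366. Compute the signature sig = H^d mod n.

818

H^2 ≡ 2366^2 = 5597956 ≡ 3097
H^4 ≡ 3097^2 = 9591409 ≡ 1678
H^8 ≡ 1678^2 = 2815684 ≡ 2968
H^16 ≡ 2968^2 = 8809024 ≡ 603
H^32 ≡ 603^2 = 363609 ≡ 130
H^64 ≡ 130^2 = 16900 ≡ 3312
H^128 ≡ 3312^2 = 10969344 ≡ 431
H^256 ≡ 431^2 = 185761 ≡ 2323
H^512 ≡ 2323^2 = 5396329 ≡ 1893
H^1024 ≡ 1893^2 = 3583449 ≡ 3011
1787 = 1024 + 512 + 128 + 64 + 32 + 16 + 8 + 2 + 1, so H^1787 ≡ 3011·1893·431·3312·130·603·2968·3097·2366 ≡ 818 (mod 3397)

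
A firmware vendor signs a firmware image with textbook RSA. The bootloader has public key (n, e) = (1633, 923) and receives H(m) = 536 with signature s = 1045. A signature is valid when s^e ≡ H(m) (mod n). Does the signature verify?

s^2 ≡ 1045^2 = 1092025 ≡ 1181
s^4 ≡ 1181^2 = 1394761 ≡ 179
s^8 ≡ 179^2 = 32041 ≡ 1014
s^16 ≡ 1014^2 = 1028196 ≡ 1039
s^32 ≡ 1039^2 = 1079521 ≡ 108
s^64 ≡ 108^2 = 11664 ≡ 233
s^128 ≡ 233^2 = 54289 ≡ 400
s^256 ≡ 400^2 = 160000 ≡ 1599
s^512 ≡ 1599^2 = 2556801 ≡ 1156
923 = 512 + 256 + 128 + 16 + 8 + 2 + 1, so s^923 ≡ 1156·1599·400·1039·1014·1181·1045 ≡ 536 (mod 1633)
Since 536 equals the digest 536, verification succeeds.

verifies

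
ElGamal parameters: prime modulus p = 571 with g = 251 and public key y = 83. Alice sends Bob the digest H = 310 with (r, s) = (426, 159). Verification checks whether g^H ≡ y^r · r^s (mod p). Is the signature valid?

invalid

Left side g^H mod p:
251^2 = 63001 ≡ 191
251^4 ≡ 191^2 = 36481 ≡ 508
251^8 ≡ 508^2 = 258064 ≡ 543
251^16 ≡ 543^2 = 294849 ≡ 213
251^32 ≡ 213^2 = 45369 ≡ 260
251^64 ≡ 260^2 = 67600 ≡ 222
251^128 ≡ 222^2 = 49284 ≡ 178
251^256 ≡ 178^2 = 31684 ≡ 279
310 = 256 + 32 + 16 + 4 + 2, so 251^310 ≡ 279·260·213·508·191 ≡ 373 (mod 571)
Right side y^r · r^s mod p:
83^2 = 6889 ≡ 37
83^4 ≡ 37^2 = 1369 ≡ 227
83^8 ≡ 227^2 = 51529 ≡ 139
83^16 ≡ 139^2 = 19321 ≡ 478
83^32 ≡ 478^2 = 228484 ≡ 84
83^64 ≡ 84^2 = 7056 ≡ 204
83^128 ≡ 204^2 = 41616 ≡ 504
83^256 ≡ 504^2 = 254016 ≡ 492
426 = 256 + 128 + 32 + 8 + 2, so 83^426 ≡ 492·504·84·139·37 ≡ 354 (mod 571)
426^2 = 181476 ≡ 469
426^4 ≡ 469^2 = 219961 ≡ 126
426^8 ≡ 126^2 = 15876 ≡ 459
426^16 ≡ 459^2 = 210681 ≡ 553
426^32 ≡ 553^2 = 305809 ≡ 324
426^64 ≡ 324^2 = 104976 ≡ 483
426^128 ≡ 483^2 = 233289 ≡ 321
159 = 128 + 16 + 8 + 4 + 2 + 1, so 426^159 ≡ 321·553·459·126·469·426 ≡ 27 (mod 571)
354·27 = 9558 ≡ 422 (mod 571)
373 ≠ 422, so verification fails.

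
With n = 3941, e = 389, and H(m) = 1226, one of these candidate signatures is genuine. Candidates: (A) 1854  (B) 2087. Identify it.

B

Candidate A: 1854^2 = 3437316 ≡ 764; 1854^4 ≡ 764^2 = 583696 ≡ 428; 1854^8 ≡ 428^2 = 183184 ≡ 1898; 1854^16 ≡ 1898^2 = 3602404 ≡ 330; 1854^32 ≡ 330^2 = 108900 ≡ 2493; 1854^64 ≡ 2493^2 = 6215049 ≡ 92; 1854^128 ≡ 92^2 = 8464 ≡ 582; 1854^256 ≡ 582^2 = 338724 ≡ 3739; 389 = 256 + 128 + 4 + 1, so 1854^389 ≡ 3739·582·428·1854 ≡ 2715 (mod 3941)
Candidate B: 2087^2 = 4355569 ≡ 764; 2087^4 ≡ 764^2 = 583696 ≡ 428; 2087^8 ≡ 428^2 = 183184 ≡ 1898; 2087^16 ≡ 1898^2 = 3602404 ≡ 330; 2087^32 ≡ 330^2 = 108900 ≡ 2493; 2087^64 ≡ 2493^2 = 6215049 ≡ 92; 2087^128 ≡ 92^2 = 8464 ≡ 582; 2087^256 ≡ 582^2 = 338724 ≡ 3739; 389 = 256 + 128 + 4 + 1, so 2087^389 ≡ 3739·582·428·2087 ≡ 1226 (mod 3941)
  → matches H(m) = 1226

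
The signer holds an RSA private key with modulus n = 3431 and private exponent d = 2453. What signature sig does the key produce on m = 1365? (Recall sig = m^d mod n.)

1701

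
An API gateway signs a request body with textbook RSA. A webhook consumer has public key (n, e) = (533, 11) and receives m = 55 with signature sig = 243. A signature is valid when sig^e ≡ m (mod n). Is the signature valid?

valid

sig^2 ≡ 243^2 = 59049 ≡ 419
sig^4 ≡ 419^2 = 175561 ≡ 204
sig^8 ≡ 204^2 = 41616 ≡ 42
11 = 8 + 2 + 1, so sig^11 ≡ 42·419·243 ≡ 55 (mod 533)
Since 55 equals the digest 55, verification succeeds.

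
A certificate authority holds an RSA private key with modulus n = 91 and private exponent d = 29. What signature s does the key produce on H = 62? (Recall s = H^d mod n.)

H^2 ≡ 62^2 = 3844 ≡ 22
H^4 ≡ 22^2 = 484 ≡ 29
H^8 ≡ 29^2 = 841 ≡ 22
H^16 ≡ 22^2 = 484 ≡ 29
29 = 16 + 8 + 4 + 1, so H^29 ≡ 29·22·29·62 ≡ 69 (mod 91)

69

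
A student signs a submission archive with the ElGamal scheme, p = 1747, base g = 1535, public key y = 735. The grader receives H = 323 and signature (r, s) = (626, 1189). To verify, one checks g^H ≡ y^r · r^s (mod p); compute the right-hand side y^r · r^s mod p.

352

Squares mod 1747: 735^1≡735, 735^2≡402, 735^4≡880, 735^8≡479, 735^16≡584, 735^32≡391, 735^64≡892, 735^128≡779, 735^256≡632, 735^512≡1108
626 = 512 + 64 + 32 + 16 + 2, so 735^626 ≡ 1108·892·391·584·402 ≡ 593 (mod 1747)
Squares mod 1747: 626^1≡626, 626^2≡548, 626^4≡1567, 626^8≡954, 626^16≡1676, 626^32≡1547, 626^64≡1566, 626^128≡1315, 626^256≡1442, 626^512≡434, 626^1024≡1427
1189 = 1024 + 128 + 32 + 4 + 1, so 626^1189 ≡ 1427·1315·1547·1567·626 ≡ 33 (mod 1747)
y^r · r^s ≡ 593·33 = 19569 ≡ 352 (mod 1747)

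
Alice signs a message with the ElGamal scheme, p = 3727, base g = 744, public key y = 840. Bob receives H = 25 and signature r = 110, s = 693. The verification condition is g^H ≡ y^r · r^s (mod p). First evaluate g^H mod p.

744^2 = 553536 ≡ 1940
744^4 ≡ 1940^2 = 3763600 ≡ 3057
744^8 ≡ 3057^2 = 9345249 ≡ 1660
744^16 ≡ 1660^2 = 2755600 ≡ 1347
25 = 16 + 8 + 1, so 744^25 ≡ 1347·1660·744 ≡ 252 (mod 3727)

252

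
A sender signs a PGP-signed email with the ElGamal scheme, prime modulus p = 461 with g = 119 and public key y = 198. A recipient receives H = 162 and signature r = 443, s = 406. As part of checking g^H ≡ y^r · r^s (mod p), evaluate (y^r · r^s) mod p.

198^2 = 39204 ≡ 19
198^4 ≡ 19^2 = 361
198^8 ≡ 361^2 = 130321 ≡ 319
198^16 ≡ 319^2 = 101761 ≡ 341
198^32 ≡ 341^2 = 116281 ≡ 109
198^64 ≡ 109^2 = 11881 ≡ 356
198^128 ≡ 356^2 = 126736 ≡ 422
198^256 ≡ 422^2 = 178084 ≡ 138
443 = 256 + 128 + 32 + 16 + 8 + 2 + 1, so 198^443 ≡ 138·422·109·341·319·19·198 ≡ 137 (mod 461)
443^2 = 196249 ≡ 324
443^4 ≡ 324^2 = 104976 ≡ 329
443^8 ≡ 329^2 = 108241 ≡ 367
443^16 ≡ 367^2 = 134689 ≡ 77
443^32 ≡ 77^2 = 5929 ≡ 397
443^64 ≡ 397^2 = 157609 ≡ 408
443^128 ≡ 408^2 = 166464 ≡ 43
443^256 ≡ 43^2 = 1849 ≡ 5
406 = 256 + 128 + 16 + 4 + 2, so 443^406 ≡ 5·43·77·329·324 ≡ 305 (mod 461)
y^r · r^s ≡ 137·305 = 41785 ≡ 295 (mod 461)

295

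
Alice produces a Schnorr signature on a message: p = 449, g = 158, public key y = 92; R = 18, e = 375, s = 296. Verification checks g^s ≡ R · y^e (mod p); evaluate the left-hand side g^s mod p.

49

Squares mod 449: 158^1≡158, 158^2≡269, 158^4≡72, 158^8≡245, 158^16≡308, 158^32≡125, 158^64≡359, 158^128≡18, 158^256≡324
296 = 256 + 32 + 8, so 158^296 ≡ 324·125·245 ≡ 49 (mod 449)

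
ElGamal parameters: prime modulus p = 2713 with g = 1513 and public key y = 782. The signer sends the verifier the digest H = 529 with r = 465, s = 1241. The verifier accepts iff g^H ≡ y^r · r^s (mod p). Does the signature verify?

does not verify

Left side g^H mod p:
Squares mod 2713: 1513^1≡1513, 1513^2≡2110, 1513^4≡67, 1513^8≡1776, 1513^16≡1670, 1513^32≡2649, 1513^64≡1383, 1513^128≡24, 1513^256≡576, 1513^512≡790
529 = 512 + 16 + 1, so 1513^529 ≡ 790·1670·1513 ≡ 298 (mod 2713)
Right side y^r · r^s mod p:
Squares mod 2713: 782^1≡782, 782^2≡1099, 782^4≡516, 782^8≡382, 782^16≡2135, 782^32≡385, 782^64≡1723, 782^128≡707, 782^256≡657
465 = 256 + 128 + 64 + 16 + 1, so 782^465 ≡ 657·707·1723·2135·782 ≡ 2489 (mod 2713)
Squares mod 2713: 465^1≡465, 465^2≡1898, 465^4≡2253, 465^8≡2699, 465^16≡196, 465^32≡434, 465^64≡1159, 465^128≡346, 465^256≡344, 465^512≡1677, 465^1024≡1661
1241 = 1024 + 128 + 64 + 16 + 8 + 1, so 465^1241 ≡ 1661·346·1159·196·2699·465 ≡ 2448 (mod 2713)
2489·2448 = 6093072 ≡ 2387 (mod 2713)
298 ≠ 2387, so verification fails.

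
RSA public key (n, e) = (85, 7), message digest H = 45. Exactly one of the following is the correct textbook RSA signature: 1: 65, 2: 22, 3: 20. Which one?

3

Candidate 1: Squares mod 85: 65^1≡65, 65^2≡60, 65^4≡30; 7 = 4 + 2 + 1, so 65^7 ≡ 30·60·65 ≡ 40 (mod 85)
Candidate 2: Squares mod 85: 22^1≡22, 22^2≡59, 22^4≡81; 7 = 4 + 2 + 1, so 22^7 ≡ 81·59·22 ≡ 78 (mod 85)
Candidate 3: Squares mod 85: 20^1≡20, 20^2≡60, 20^4≡30; 7 = 4 + 2 + 1, so 20^7 ≡ 30·60·20 ≡ 45 (mod 85)
  → matches H = 45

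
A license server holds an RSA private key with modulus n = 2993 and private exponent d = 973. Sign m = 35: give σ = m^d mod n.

181

m^973 mod 2993 = 181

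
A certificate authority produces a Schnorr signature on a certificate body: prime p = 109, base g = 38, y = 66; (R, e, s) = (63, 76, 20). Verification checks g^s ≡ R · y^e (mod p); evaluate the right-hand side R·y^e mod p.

66^76 mod 109 = 16
R · y^e ≡ 63·16 = 1008 ≡ 27 (mod 109)

27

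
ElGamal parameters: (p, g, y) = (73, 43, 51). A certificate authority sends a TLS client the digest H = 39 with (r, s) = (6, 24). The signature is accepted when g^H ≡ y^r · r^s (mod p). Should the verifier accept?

Left side g^H mod p:
43^39 mod 73 = 63
Right side y^r · r^s mod p:
51^6 mod 73 = 27
6^24 mod 73 = 64
27·64 = 1728 ≡ 49 (mod 73)
63 ≠ 49, so verification fails.

reject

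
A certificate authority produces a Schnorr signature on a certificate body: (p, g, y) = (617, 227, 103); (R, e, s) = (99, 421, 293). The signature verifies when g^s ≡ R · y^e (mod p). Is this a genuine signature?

g^s mod p:
227^2 = 51529 ≡ 318
227^4 ≡ 318^2 = 101124 ≡ 553
227^8 ≡ 553^2 = 305809 ≡ 394
227^16 ≡ 394^2 = 155236 ≡ 369
227^32 ≡ 369^2 = 136161 ≡ 421
227^64 ≡ 421^2 = 177241 ≡ 162
227^128 ≡ 162^2 = 26244 ≡ 330
227^256 ≡ 330^2 = 108900 ≡ 308
293 = 256 + 32 + 4 + 1, so 227^293 ≡ 308·421·553·227 ≡ 292 (mod 617)
R · y^e mod p:
103^2 = 10609 ≡ 120
103^4 ≡ 120^2 = 14400 ≡ 209
103^8 ≡ 209^2 = 43681 ≡ 491
103^16 ≡ 491^2 = 241081 ≡ 451
103^32 ≡ 451^2 = 203401 ≡ 408
103^64 ≡ 408^2 = 166464 ≡ 491
103^128 ≡ 491^2 = 241081 ≡ 451
103^256 ≡ 451^2 = 203401 ≡ 408
421 = 256 + 128 + 32 + 4 + 1, so 103^421 ≡ 408·451·408·209·103 ≡ 514 (mod 617)
99·514 = 50886 ≡ 292 (mod 617)
292 ≡ 292 (mod 617); signature holds.

genuine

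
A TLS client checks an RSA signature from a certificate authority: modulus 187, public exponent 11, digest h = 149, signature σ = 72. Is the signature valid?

σ^2 ≡ 72^2 = 5184 ≡ 135
σ^4 ≡ 135^2 = 18225 ≡ 86
σ^8 ≡ 86^2 = 7396 ≡ 103
11 = 8 + 2 + 1, so σ^11 ≡ 103·135·72 ≡ 149 (mod 187)
Since 149 equals the digest 149, verification succeeds.

valid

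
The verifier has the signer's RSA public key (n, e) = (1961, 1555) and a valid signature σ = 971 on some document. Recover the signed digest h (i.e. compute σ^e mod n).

534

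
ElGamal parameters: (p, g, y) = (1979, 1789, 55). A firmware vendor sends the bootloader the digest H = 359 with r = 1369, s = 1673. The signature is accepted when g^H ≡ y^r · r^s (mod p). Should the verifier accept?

reject

Left side g^H mod p:
1789^2 = 3200521 ≡ 478
1789^4 ≡ 478^2 = 228484 ≡ 899
1789^8 ≡ 899^2 = 808201 ≡ 769
1789^16 ≡ 769^2 = 591361 ≡ 1619
1789^32 ≡ 1619^2 = 2621161 ≡ 965
1789^64 ≡ 965^2 = 931225 ≡ 1095
1789^128 ≡ 1095^2 = 1199025 ≡ 1730
1789^256 ≡ 1730^2 = 2992900 ≡ 652
359 = 256 + 64 + 32 + 4 + 2 + 1, so 1789^359 ≡ 652·1095·965·899·478·1789 ≡ 1774 (mod 1979)
Right side y^r · r^s mod p:
55^2 = 3025 ≡ 1046
55^4 ≡ 1046^2 = 1094116 ≡ 1708
55^8 ≡ 1708^2 = 2917264 ≡ 218
55^16 ≡ 218^2 = 47524 ≡ 28
55^32 ≡ 28^2 = 784
55^64 ≡ 784^2 = 614656 ≡ 1166
55^128 ≡ 1166^2 = 1359556 ≡ 1962
55^256 ≡ 1962^2 = 3849444 ≡ 289
55^512 ≡ 289^2 = 83521 ≡ 403
55^1024 ≡ 403^2 = 162409 ≡ 131
1369 = 1024 + 256 + 64 + 16 + 8 + 1, so 55^1369 ≡ 131·289·1166·28·218·55 ≡ 1632 (mod 1979)
1369^2 = 1874161 ≡ 48
1369^4 ≡ 48^2 = 2304 ≡ 325
1369^8 ≡ 325^2 = 105625 ≡ 738
1369^16 ≡ 738^2 = 544644 ≡ 419
1369^32 ≡ 419^2 = 175561 ≡ 1409
1369^64 ≡ 1409^2 = 1985281 ≡ 344
1369^128 ≡ 344^2 = 118336 ≡ 1575
1369^256 ≡ 1575^2 = 2480625 ≡ 938
1369^512 ≡ 938^2 = 879844 ≡ 1168
1369^1024 ≡ 1168^2 = 1364224 ≡ 693
1673 = 1024 + 512 + 128 + 8 + 1, so 1369^1673 ≡ 693·1168·1575·738·1369 ≡ 417 (mod 1979)
1632·417 = 680544 ≡ 1747 (mod 1979)
1774 ≠ 1747, so verification fails.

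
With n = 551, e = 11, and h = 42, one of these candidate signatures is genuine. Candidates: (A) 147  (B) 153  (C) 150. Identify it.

C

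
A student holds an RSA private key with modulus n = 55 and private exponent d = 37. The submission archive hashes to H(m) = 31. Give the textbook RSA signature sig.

26

(H(m))^2 ≡ 31^2 = 961 ≡ 26
(H(m))^4 ≡ 26^2 = 676 ≡ 16
(H(m))^8 ≡ 16^2 = 256 ≡ 36
(H(m))^16 ≡ 36^2 = 1296 ≡ 31
(H(m))^32 ≡ 31^2 = 961 ≡ 26
37 = 32 + 4 + 1, so (H(m))^37 ≡ 26·16·31 ≡ 26 (mod 55)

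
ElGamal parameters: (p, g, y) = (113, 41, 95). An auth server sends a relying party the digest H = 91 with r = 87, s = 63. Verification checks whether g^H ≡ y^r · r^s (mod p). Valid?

no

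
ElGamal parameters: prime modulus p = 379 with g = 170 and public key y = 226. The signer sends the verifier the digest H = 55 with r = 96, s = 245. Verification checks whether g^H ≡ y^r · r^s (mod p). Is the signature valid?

Left side g^H mod p:
170^2 = 28900 ≡ 96
170^4 ≡ 96^2 = 9216 ≡ 120
170^8 ≡ 120^2 = 14400 ≡ 377
170^16 ≡ 377^2 = 142129 ≡ 4
170^32 ≡ 4^2 = 16
55 = 32 + 16 + 4 + 2 + 1, so 170^55 ≡ 16·4·120·96·170 ≡ 26 (mod 379)
Right side y^r · r^s mod p:
226^2 = 51076 ≡ 290
226^4 ≡ 290^2 = 84100 ≡ 341
226^8 ≡ 341^2 = 116281 ≡ 307
226^16 ≡ 307^2 = 94249 ≡ 257
226^32 ≡ 257^2 = 66049 ≡ 103
226^64 ≡ 103^2 = 10609 ≡ 376
96 = 64 + 32, so 226^96 ≡ 376·103 ≡ 70 (mod 379)
96^2 = 9216 ≡ 120
96^4 ≡ 120^2 = 14400 ≡ 377
96^8 ≡ 377^2 = 142129 ≡ 4
96^16 ≡ 4^2 = 16
96^32 ≡ 16^2 = 256
96^64 ≡ 256^2 = 65536 ≡ 348
96^128 ≡ 348^2 = 121104 ≡ 203
245 = 128 + 64 + 32 + 16 + 4 + 1, so 96^245 ≡ 203·348·256·16·377·96 ≡ 87 (mod 379)
70·87 = 6090 ≡ 26 (mod 379)
26 ≡ 26 (mod 379), so the signature is genuine.

valid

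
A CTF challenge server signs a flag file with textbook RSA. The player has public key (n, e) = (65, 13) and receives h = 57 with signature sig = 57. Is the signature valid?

valid

Squares mod 65: sig^1≡57, sig^2≡64, sig^4≡1, sig^8≡1
13 = 8 + 4 + 1, so sig^13 ≡ 1·1·57 ≡ 57 (mod 65)
Since 57 equals the digest 57, verification succeeds.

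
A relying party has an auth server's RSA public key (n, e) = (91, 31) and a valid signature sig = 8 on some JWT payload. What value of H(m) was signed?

57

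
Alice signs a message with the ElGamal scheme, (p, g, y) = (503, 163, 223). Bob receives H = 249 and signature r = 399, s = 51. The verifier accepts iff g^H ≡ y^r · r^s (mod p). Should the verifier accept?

accept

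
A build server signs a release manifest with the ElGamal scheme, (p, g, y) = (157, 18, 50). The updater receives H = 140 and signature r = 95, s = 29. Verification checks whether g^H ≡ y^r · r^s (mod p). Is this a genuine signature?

Left side g^H mod p:
18^2 = 324 ≡ 10
18^4 ≡ 10^2 = 100
18^8 ≡ 100^2 = 10000 ≡ 109
18^16 ≡ 109^2 = 11881 ≡ 106
18^32 ≡ 106^2 = 11236 ≡ 89
18^64 ≡ 89^2 = 7921 ≡ 71
18^128 ≡ 71^2 = 5041 ≡ 17
140 = 128 + 8 + 4, so 18^140 ≡ 17·109·100 ≡ 40 (mod 157)
Right side y^r · r^s mod p:
50^2 = 2500 ≡ 145
50^4 ≡ 145^2 = 21025 ≡ 144
50^8 ≡ 144^2 = 20736 ≡ 12
50^16 ≡ 12^2 = 144
50^32 ≡ 144^2 = 20736 ≡ 12
50^64 ≡ 12^2 = 144
95 = 64 + 16 + 8 + 4 + 2 + 1, so 50^95 ≡ 144·144·12·144·145·50 ≡ 22 (mod 157)
95^2 = 9025 ≡ 76
95^4 ≡ 76^2 = 5776 ≡ 124
95^8 ≡ 124^2 = 15376 ≡ 147
95^16 ≡ 147^2 = 21609 ≡ 100
29 = 16 + 8 + 4 + 1, so 95^29 ≡ 100·147·124·95 ≡ 24 (mod 157)
22·24 = 528 ≡ 57 (mod 157)
40 ≠ 57, so verification fails.

forged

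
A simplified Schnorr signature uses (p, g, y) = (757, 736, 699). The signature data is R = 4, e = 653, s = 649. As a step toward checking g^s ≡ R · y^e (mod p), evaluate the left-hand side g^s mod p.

736^2 = 541696 ≡ 441
736^4 ≡ 441^2 = 194481 ≡ 689
736^8 ≡ 689^2 = 474721 ≡ 82
736^16 ≡ 82^2 = 6724 ≡ 668
736^32 ≡ 668^2 = 446224 ≡ 351
736^64 ≡ 351^2 = 123201 ≡ 567
736^128 ≡ 567^2 = 321489 ≡ 521
736^256 ≡ 521^2 = 271441 ≡ 435
736^512 ≡ 435^2 = 189225 ≡ 732
649 = 512 + 128 + 8 + 1, so 736^649 ≡ 732·521·82·736 ≡ 654 (mod 757)

654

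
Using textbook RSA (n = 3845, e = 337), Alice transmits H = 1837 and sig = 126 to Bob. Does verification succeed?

fails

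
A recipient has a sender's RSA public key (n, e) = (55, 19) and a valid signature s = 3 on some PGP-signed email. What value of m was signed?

37

s^19 mod 55 = 37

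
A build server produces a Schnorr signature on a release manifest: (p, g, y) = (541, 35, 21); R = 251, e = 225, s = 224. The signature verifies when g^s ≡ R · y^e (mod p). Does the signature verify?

g^s mod p:
35^2 = 1225 ≡ 143
35^4 ≡ 143^2 = 20449 ≡ 432
35^8 ≡ 432^2 = 186624 ≡ 520
35^16 ≡ 520^2 = 270400 ≡ 441
35^32 ≡ 441^2 = 194481 ≡ 262
35^64 ≡ 262^2 = 68644 ≡ 478
35^128 ≡ 478^2 = 228484 ≡ 182
224 = 128 + 64 + 32, so 35^224 ≡ 182·478·262 ≡ 81 (mod 541)
R · y^e mod p:
21^2 = 441
21^4 ≡ 441^2 = 194481 ≡ 262
21^8 ≡ 262^2 = 68644 ≡ 478
21^16 ≡ 478^2 = 228484 ≡ 182
21^32 ≡ 182^2 = 33124 ≡ 123
21^64 ≡ 123^2 = 15129 ≡ 522
21^128 ≡ 522^2 = 272484 ≡ 361
225 = 128 + 64 + 32 + 1, so 21^225 ≡ 361·522·123·21 ≡ 412 (mod 541)
251·412 = 103412 ≡ 81 (mod 541)
81 ≡ 81 (mod 541); signature holds.

verifies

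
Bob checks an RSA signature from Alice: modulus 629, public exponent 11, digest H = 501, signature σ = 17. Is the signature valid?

Squares mod 629: σ^1≡17, σ^2≡289, σ^4≡493, σ^8≡255
11 = 8 + 2 + 1, so σ^11 ≡ 255·289·17 ≡ 476 (mod 629)
476 ≠ 501, so verification fails.

invalid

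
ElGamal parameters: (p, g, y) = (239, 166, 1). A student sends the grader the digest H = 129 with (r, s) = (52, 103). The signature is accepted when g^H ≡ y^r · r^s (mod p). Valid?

Left side g^H mod p:
Squares mod 239: 166^1≡166, 166^2≡71, 166^4≡22, 166^8≡6, 166^16≡36, 166^32≡101, 166^64≡163, 166^128≡40
129 = 128 + 1, so 166^129 ≡ 40·166 ≡ 187 (mod 239)
Right side y^r · r^s mod p:
Squares mod 239: 1^1≡1, 1^2≡1, 1^4≡1, 1^8≡1, 1^16≡1, 1^32≡1
52 = 32 + 16 + 4, so 1^52 ≡ 1·1·1 ≡ 1 (mod 239)
Squares mod 239: 52^1≡52, 52^2≡75, 52^4≡128, 52^8≡132, 52^16≡216, 52^32≡51, 52^64≡211
103 = 64 + 32 + 4 + 2 + 1, so 52^103 ≡ 211·51·128·75·52 ≡ 52 (mod 239)
1·52 = 52 ≡ 52 (mod 239)
187 ≠ 52, so verification fails.

no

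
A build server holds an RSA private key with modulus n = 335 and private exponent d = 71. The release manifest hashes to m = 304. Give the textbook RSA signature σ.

m^71 mod 335 = 284

284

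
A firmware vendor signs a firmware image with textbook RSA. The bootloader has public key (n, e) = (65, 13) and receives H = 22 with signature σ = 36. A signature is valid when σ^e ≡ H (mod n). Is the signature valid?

invalid

Squares mod 65: σ^1≡36, σ^2≡61, σ^4≡16, σ^8≡61
13 = 8 + 4 + 1, so σ^13 ≡ 61·16·36 ≡ 36 (mod 65)
The recovered value 36 does not match the digest 22.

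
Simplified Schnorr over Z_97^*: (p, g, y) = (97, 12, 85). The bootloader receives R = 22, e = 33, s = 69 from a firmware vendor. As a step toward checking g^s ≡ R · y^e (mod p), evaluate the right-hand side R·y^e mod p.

27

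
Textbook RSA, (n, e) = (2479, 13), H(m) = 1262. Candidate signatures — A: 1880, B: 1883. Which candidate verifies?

A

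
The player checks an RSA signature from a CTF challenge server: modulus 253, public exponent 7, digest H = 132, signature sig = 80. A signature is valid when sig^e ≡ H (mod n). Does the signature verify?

does not verify

sig^2 ≡ 80^2 = 6400 ≡ 75
sig^4 ≡ 75^2 = 5625 ≡ 59
7 = 4 + 2 + 1, so sig^7 ≡ 59·75·80 ≡ 53 (mod 253)
53 ≠ 132, so verification fails.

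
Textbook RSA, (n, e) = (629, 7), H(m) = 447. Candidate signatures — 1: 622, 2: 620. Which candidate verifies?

1

Candidate 1: 622^7 mod 629 = 447
  → matches H(m) = 447
Candidate 2: 620^7 mod 629 = 576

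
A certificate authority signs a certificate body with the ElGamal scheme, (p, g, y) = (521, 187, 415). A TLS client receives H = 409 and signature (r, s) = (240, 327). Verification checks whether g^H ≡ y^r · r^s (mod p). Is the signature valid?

invalid

Left side g^H mod p:
Squares mod 521: 187^1≡187, 187^2≡62, 187^4≡197, 187^8≡255, 187^16≡421, 187^32≡101, 187^64≡302, 187^128≡29, 187^256≡320
409 = 256 + 128 + 16 + 8 + 1, so 187^409 ≡ 320·29·421·255·187 ≡ 487 (mod 521)
Right side y^r · r^s mod p:
Squares mod 521: 415^1≡415, 415^2≡295, 415^4≡18, 415^8≡324, 415^16≡255, 415^32≡421, 415^64≡101, 415^128≡302
240 = 128 + 64 + 32 + 16, so 415^240 ≡ 302·101·421·255 ≡ 421 (mod 521)
Squares mod 521: 240^1≡240, 240^2≡290, 240^4≡219, 240^8≡29, 240^16≡320, 240^32≡284, 240^64≡422, 240^128≡423, 240^256≡226
327 = 256 + 64 + 4 + 2 + 1, so 240^327 ≡ 226·422·219·290·240 ≡ 175 (mod 521)
421·175 = 73675 ≡ 214 (mod 521)
487 ≠ 214, so verification fails.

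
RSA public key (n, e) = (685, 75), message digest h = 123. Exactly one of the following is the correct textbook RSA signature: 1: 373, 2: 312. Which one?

2

Candidate 1: 373^75 mod 685 = 562
Candidate 2: 312^75 mod 685 = 123
  → matches h = 123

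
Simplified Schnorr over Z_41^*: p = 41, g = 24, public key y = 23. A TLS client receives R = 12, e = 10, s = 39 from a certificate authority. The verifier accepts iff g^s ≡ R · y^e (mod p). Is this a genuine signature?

g^s mod p:
24^2 = 576 ≡ 2
24^4 ≡ 2^2 = 4
24^8 ≡ 4^2 = 16
24^16 ≡ 16^2 = 256 ≡ 10
24^32 ≡ 10^2 = 100 ≡ 18
39 = 32 + 4 + 2 + 1, so 24^39 ≡ 18·4·2·24 ≡ 12 (mod 41)
R · y^e mod p:
23^2 = 529 ≡ 37
23^4 ≡ 37^2 = 1369 ≡ 16
23^8 ≡ 16^2 = 256 ≡ 10
10 = 8 + 2, so 23^10 ≡ 10·37 ≡ 1 (mod 41)
12·1 = 12 ≡ 12 (mod 41)
12 ≡ 12 (mod 41); signature holds.

genuine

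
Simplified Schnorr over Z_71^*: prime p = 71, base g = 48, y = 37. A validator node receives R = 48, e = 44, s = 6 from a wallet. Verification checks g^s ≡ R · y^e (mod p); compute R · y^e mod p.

37

37^2 = 1369 ≡ 20
37^4 ≡ 20^2 = 400 ≡ 45
37^8 ≡ 45^2 = 2025 ≡ 37
37^16 ≡ 37^2 = 1369 ≡ 20
37^32 ≡ 20^2 = 400 ≡ 45
44 = 32 + 8 + 4, so 37^44 ≡ 45·37·45 ≡ 20 (mod 71)
R · y^e ≡ 48·20 = 960 ≡ 37 (mod 71)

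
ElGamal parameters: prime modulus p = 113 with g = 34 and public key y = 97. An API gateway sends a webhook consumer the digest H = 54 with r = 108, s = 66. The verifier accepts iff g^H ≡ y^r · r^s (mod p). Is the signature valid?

valid

Left side g^H mod p:
34^2 = 1156 ≡ 26
34^4 ≡ 26^2 = 676 ≡ 111
34^8 ≡ 111^2 = 12321 ≡ 4
34^16 ≡ 4^2 = 16
34^32 ≡ 16^2 = 256 ≡ 30
54 = 32 + 16 + 4 + 2, so 34^54 ≡ 30·16·111·26 ≡ 13 (mod 113)
Right side y^r · r^s mod p:
97^2 = 9409 ≡ 30
97^4 ≡ 30^2 = 900 ≡ 109
97^8 ≡ 109^2 = 11881 ≡ 16
97^16 ≡ 16^2 = 256 ≡ 30
97^32 ≡ 30^2 = 900 ≡ 109
97^64 ≡ 109^2 = 11881 ≡ 16
108 = 64 + 32 + 8 + 4, so 97^108 ≡ 16·109·16·109 ≡ 28 (mod 113)
108^2 = 11664 ≡ 25
108^4 ≡ 25^2 = 625 ≡ 60
108^8 ≡ 60^2 = 3600 ≡ 97
108^16 ≡ 97^2 = 9409 ≡ 30
108^32 ≡ 30^2 = 900 ≡ 109
108^64 ≡ 109^2 = 11881 ≡ 16
66 = 64 + 2, so 108^66 ≡ 16·25 ≡ 61 (mod 113)
28·61 = 1708 ≡ 13 (mod 113)
13 ≡ 13 (mod 113), so the signature is genuine.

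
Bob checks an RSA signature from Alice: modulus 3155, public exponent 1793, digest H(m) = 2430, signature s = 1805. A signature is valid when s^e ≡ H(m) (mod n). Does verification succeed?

s^2 ≡ 1805^2 = 3258025 ≡ 2065
s^4 ≡ 2065^2 = 4264225 ≡ 1820
s^8 ≡ 1820^2 = 3312400 ≡ 2805
s^16 ≡ 2805^2 = 7868025 ≡ 2610
s^32 ≡ 2610^2 = 6812100 ≡ 455
s^64 ≡ 455^2 = 207025 ≡ 1950
s^128 ≡ 1950^2 = 3802500 ≡ 725
s^256 ≡ 725^2 = 525625 ≡ 1895
s^512 ≡ 1895^2 = 3591025 ≡ 635
s^1024 ≡ 635^2 = 403225 ≡ 2540
1793 = 1024 + 512 + 256 + 1, so s^1793 ≡ 2540·635·1895·1805 ≡ 725 (mod 3155)
The recovered value 725 does not match the digest 2430.

fails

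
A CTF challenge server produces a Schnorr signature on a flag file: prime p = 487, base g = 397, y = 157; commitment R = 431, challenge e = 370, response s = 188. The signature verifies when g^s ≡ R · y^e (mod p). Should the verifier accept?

g^s mod p:
397^2 = 157609 ≡ 308
397^4 ≡ 308^2 = 94864 ≡ 386
397^8 ≡ 386^2 = 148996 ≡ 461
397^16 ≡ 461^2 = 212521 ≡ 189
397^32 ≡ 189^2 = 35721 ≡ 170
397^64 ≡ 170^2 = 28900 ≡ 167
397^128 ≡ 167^2 = 27889 ≡ 130
188 = 128 + 32 + 16 + 8 + 4, so 397^188 ≡ 130·170·189·461·386 ≡ 84 (mod 487)
R · y^e mod p:
157^2 = 24649 ≡ 299
157^4 ≡ 299^2 = 89401 ≡ 280
157^8 ≡ 280^2 = 78400 ≡ 480
157^16 ≡ 480^2 = 230400 ≡ 49
157^32 ≡ 49^2 = 2401 ≡ 453
157^64 ≡ 453^2 = 205209 ≡ 182
157^128 ≡ 182^2 = 33124 ≡ 8
157^256 ≡ 8^2 = 64
370 = 256 + 64 + 32 + 16 + 2, so 157^370 ≡ 64·182·453·49·299 ≡ 242 (mod 487)
431·242 = 104302 ≡ 84 (mod 487)
84 ≡ 84 (mod 487); signature holds.

accept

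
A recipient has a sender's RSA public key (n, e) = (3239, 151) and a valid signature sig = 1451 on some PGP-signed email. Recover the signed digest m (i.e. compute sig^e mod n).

2681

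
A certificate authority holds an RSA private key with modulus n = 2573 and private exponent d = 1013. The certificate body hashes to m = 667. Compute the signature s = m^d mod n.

m^1013 mod 2573 = 1027

1027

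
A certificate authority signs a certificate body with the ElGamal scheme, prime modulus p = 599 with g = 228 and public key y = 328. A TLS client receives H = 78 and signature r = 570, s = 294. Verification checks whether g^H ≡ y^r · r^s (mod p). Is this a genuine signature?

Left side g^H mod p:
228^78 mod 599 = 18
Right side y^r · r^s mod p:
328^570 mod 599 = 156
570^294 mod 599 = 530
156·530 = 82680 ≡ 18 (mod 599)
18 ≡ 18 (mod 599), so the signature is genuine.

genuine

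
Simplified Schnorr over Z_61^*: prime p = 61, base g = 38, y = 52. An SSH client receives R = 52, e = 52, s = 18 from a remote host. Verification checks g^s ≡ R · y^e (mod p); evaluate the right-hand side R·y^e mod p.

52^2 = 2704 ≡ 20
52^4 ≡ 20^2 = 400 ≡ 34
52^8 ≡ 34^2 = 1156 ≡ 58
52^16 ≡ 58^2 = 3364 ≡ 9
52^32 ≡ 9^2 = 81 ≡ 20
52 = 32 + 16 + 4, so 52^52 ≡ 20·9·34 ≡ 20 (mod 61)
R · y^e ≡ 52·20 = 1040 ≡ 3 (mod 61)

3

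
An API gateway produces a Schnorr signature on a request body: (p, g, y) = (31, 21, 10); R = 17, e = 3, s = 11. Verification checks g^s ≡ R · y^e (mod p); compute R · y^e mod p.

12

Squares mod 31: 10^1≡10, 10^2≡7
3 = 2 + 1, so 10^3 ≡ 7·10 ≡ 8 (mod 31)
R · y^e ≡ 17·8 = 136 ≡ 12 (mod 31)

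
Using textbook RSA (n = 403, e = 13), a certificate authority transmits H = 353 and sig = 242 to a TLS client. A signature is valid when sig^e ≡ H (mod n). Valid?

Squares mod 403: sig^1≡242, sig^2≡129, sig^4≡118, sig^8≡222
13 = 8 + 4 + 1, so sig^13 ≡ 222·118·242 ≡ 242 (mod 403)
The recovered value 242 does not match the digest 353.

no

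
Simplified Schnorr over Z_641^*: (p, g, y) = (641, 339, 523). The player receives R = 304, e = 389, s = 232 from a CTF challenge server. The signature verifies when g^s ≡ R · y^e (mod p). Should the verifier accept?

g^s mod p:
339^2 = 114921 ≡ 182
339^4 ≡ 182^2 = 33124 ≡ 433
339^8 ≡ 433^2 = 187489 ≡ 317
339^16 ≡ 317^2 = 100489 ≡ 493
339^32 ≡ 493^2 = 243049 ≡ 110
339^64 ≡ 110^2 = 12100 ≡ 562
339^128 ≡ 562^2 = 315844 ≡ 472
232 = 128 + 64 + 32 + 8, so 339^232 ≡ 472·562·110·317 ≡ 44 (mod 641)
R · y^e mod p:
523^2 = 273529 ≡ 463
523^4 ≡ 463^2 = 214369 ≡ 275
523^8 ≡ 275^2 = 75625 ≡ 628
523^16 ≡ 628^2 = 394384 ≡ 169
523^32 ≡ 169^2 = 28561 ≡ 357
523^64 ≡ 357^2 = 127449 ≡ 531
523^128 ≡ 531^2 = 281961 ≡ 562
523^256 ≡ 562^2 = 315844 ≡ 472
389 = 256 + 128 + 4 + 1, so 523^389 ≡ 472·562·275·523 ≡ 412 (mod 641)
304·412 = 125248 ≡ 253 (mod 641)
44 ≠ 253; the check fails.

reject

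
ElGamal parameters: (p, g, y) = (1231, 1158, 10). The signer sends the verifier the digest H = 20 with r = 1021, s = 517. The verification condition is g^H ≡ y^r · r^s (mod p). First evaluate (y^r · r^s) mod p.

592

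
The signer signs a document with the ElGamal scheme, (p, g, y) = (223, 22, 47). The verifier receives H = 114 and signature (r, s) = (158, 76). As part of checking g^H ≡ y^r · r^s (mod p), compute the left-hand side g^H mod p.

56

Squares mod 223: 22^1≡22, 22^2≡38, 22^4≡106, 22^8≡86, 22^16≡37, 22^32≡31, 22^64≡69
114 = 64 + 32 + 16 + 2, so 22^114 ≡ 69·31·37·38 ≡ 56 (mod 223)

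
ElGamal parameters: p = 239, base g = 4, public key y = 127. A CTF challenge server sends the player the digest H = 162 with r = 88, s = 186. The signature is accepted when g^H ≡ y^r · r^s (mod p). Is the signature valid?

Left side g^H mod p:
4^2 = 16
4^4 ≡ 16^2 = 256 ≡ 17
4^8 ≡ 17^2 = 289 ≡ 50
4^16 ≡ 50^2 = 2500 ≡ 110
4^32 ≡ 110^2 = 12100 ≡ 150
4^64 ≡ 150^2 = 22500 ≡ 34
4^128 ≡ 34^2 = 1156 ≡ 200
162 = 128 + 32 + 2, so 4^162 ≡ 200·150·16 ≡ 88 (mod 239)
Right side y^r · r^s mod p:
127^2 = 16129 ≡ 116
127^4 ≡ 116^2 = 13456 ≡ 72
127^8 ≡ 72^2 = 5184 ≡ 165
127^16 ≡ 165^2 = 27225 ≡ 218
127^32 ≡ 218^2 = 47524 ≡ 202
127^64 ≡ 202^2 = 40804 ≡ 174
88 = 64 + 16 + 8, so 127^88 ≡ 174·218·165 ≡ 87 (mod 239)
88^2 = 7744 ≡ 96
88^4 ≡ 96^2 = 9216 ≡ 134
88^8 ≡ 134^2 = 17956 ≡ 31
88^16 ≡ 31^2 = 961 ≡ 5
88^32 ≡ 5^2 = 25
88^64 ≡ 25^2 = 625 ≡ 147
88^128 ≡ 147^2 = 21609 ≡ 99
186 = 128 + 32 + 16 + 8 + 2, so 88^186 ≡ 99·25·5·31·96 ≡ 12 (mod 239)
87·12 = 1044 ≡ 88 (mod 239)
88 ≡ 88 (mod 239), so the signature is genuine.

valid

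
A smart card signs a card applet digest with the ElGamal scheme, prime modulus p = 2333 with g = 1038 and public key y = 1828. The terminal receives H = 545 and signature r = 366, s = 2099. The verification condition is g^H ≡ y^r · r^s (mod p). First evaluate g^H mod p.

Squares mod 2333: 1038^1≡1038, 1038^2≡1931, 1038^4≡627, 1038^8≡1185, 1038^16≡2092, 1038^32≡2089, 1038^64≡1211, 1038^128≡1397, 1038^256≡1221, 1038^512≡54
545 = 512 + 32 + 1, so 1038^545 ≡ 54·2089·1038 ≡ 1691 (mod 2333)

1691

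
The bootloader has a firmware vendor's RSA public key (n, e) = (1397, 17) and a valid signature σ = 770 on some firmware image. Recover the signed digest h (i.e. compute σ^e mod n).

σ^2 ≡ 770^2 = 592900 ≡ 572
σ^4 ≡ 572^2 = 327184 ≡ 286
σ^8 ≡ 286^2 = 81796 ≡ 770
σ^16 ≡ 770^2 = 592900 ≡ 572
17 = 16 + 1, so σ^17 ≡ 572·770 ≡ 385 (mod 1397)

385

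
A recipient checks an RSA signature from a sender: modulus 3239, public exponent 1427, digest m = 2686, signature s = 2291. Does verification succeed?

passes

Squares mod 3239: s^1≡2291, s^2≡1501, s^4≡1896, s^8≡2765, s^16≡1185, s^32≡1738, s^64≡1896, s^128≡2765, s^256≡1185, s^512≡1738, s^1024≡1896
1427 = 1024 + 256 + 128 + 16 + 2 + 1, so s^1427 ≡ 1896·1185·2765·1185·1501·2291 ≡ 2686 (mod 3239)
Since 2686 equals the digest 2686, verification succeeds.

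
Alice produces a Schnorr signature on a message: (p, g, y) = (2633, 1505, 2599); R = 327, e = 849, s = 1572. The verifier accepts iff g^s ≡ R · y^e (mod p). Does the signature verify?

g^s mod p:
1505^2 = 2265025 ≡ 645
1505^4 ≡ 645^2 = 416025 ≡ 11
1505^8 ≡ 11^2 = 121
1505^16 ≡ 121^2 = 14641 ≡ 1476
1505^32 ≡ 1476^2 = 2178576 ≡ 1085
1505^64 ≡ 1085^2 = 1177225 ≡ 274
1505^128 ≡ 274^2 = 75076 ≡ 1352
1505^256 ≡ 1352^2 = 1827904 ≡ 602
1505^512 ≡ 602^2 = 362404 ≡ 1683
1505^1024 ≡ 1683^2 = 2832489 ≡ 2014
1572 = 1024 + 512 + 32 + 4, so 1505^1572 ≡ 2014·1683·1085·11 ≡ 2031 (mod 2633)
R · y^e mod p:
2599^2 = 6754801 ≡ 1156
2599^4 ≡ 1156^2 = 1336336 ≡ 1405
2599^8 ≡ 1405^2 = 1974025 ≡ 1908
2599^16 ≡ 1908^2 = 3640464 ≡ 1658
2599^32 ≡ 1658^2 = 2748964 ≡ 112
2599^64 ≡ 112^2 = 12544 ≡ 2012
2599^128 ≡ 2012^2 = 4048144 ≡ 1223
2599^256 ≡ 1223^2 = 1495729 ≡ 185
2599^512 ≡ 185^2 = 34225 ≡ 2629
849 = 512 + 256 + 64 + 16 + 1, so 2599^849 ≡ 2629·185·2012·1658·2599 ≡ 267 (mod 2633)
327·267 = 87309 ≡ 420 (mod 2633)
2031 ≠ 420; the check fails.

does not verify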